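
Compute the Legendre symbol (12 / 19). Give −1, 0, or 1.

Pull out 2^2: since 19 ≡ 3 (mod 8), (2/19) = -1, so (2/19)^2 = +1.
Reciprocity: 3 ≡ 3 and 19 ≡ 3 (mod 4), so (3/19) = −(19/3).
Reduce top mod 3: now compute (1/3).
Reached (1/3) = 1. Collecting the sign flips along the way, the symbol is -1.

-1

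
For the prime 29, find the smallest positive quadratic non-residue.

(2/29) = −1, so 2 is the smallest positive non-residue mod 29.

2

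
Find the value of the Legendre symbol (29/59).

Reciprocity: 29 ≡ 1 and 59 ≡ 3 (mod 4), so (29/59) = +(59/29).
Reduce top mod 29: now compute (1/29).
Reached (1/29) = 1. Collecting the sign flips along the way, the symbol is +1.

1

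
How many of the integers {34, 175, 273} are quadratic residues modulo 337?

(34/337) = -1 → non-residue.
(175/337) = +1 → QR.
(273/337) = +1 → QR.
Total quadratic residues among the 3: 2.

2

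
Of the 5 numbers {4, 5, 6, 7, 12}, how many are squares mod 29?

4

(4/29) = +1 → QR.
(5/29) = +1 → QR.
(6/29) = +1 → QR.
(7/29) = +1 → QR.
(12/29) = -1 → non-residue.
Total quadratic residues among the 5: 4.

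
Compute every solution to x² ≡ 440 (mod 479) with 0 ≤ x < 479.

Since 479 ≡ 3 (mod 4), a square root of 440 is 440^((479+1)/4) = 440^120 mod 479.
Repeated squaring: 440^2≡84, 440^4≡350, 440^8≡355, 440^16≡48, 440^32≡388, 440^64≡138 (mod 479).
440^120 = 440^(64+32+16+8) ≡ 140 (mod 479).
Check: 140² = 19600 ≡ 440 (mod 479). The two roots are 140 and 339.

140, 339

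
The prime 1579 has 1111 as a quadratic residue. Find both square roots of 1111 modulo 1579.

593, 986

Since 1579 ≡ 3 (mod 4), a square root of 1111 is 1111^((1579+1)/4) = 1111^395 mod 1579.
Repeated squaring: 1111^2≡1122, 1111^4≡421, 1111^8≡393, 1111^16≡1286, 1111^32≡583, 1111^64≡404, 1111^128≡579, 1111^256≡493 (mod 1579).
1111^395 = 1111^(256+128+8+2+1) ≡ 593 (mod 1579).
Check: 593² = 351649 ≡ 1111 (mod 1579). The two roots are 593 and 986.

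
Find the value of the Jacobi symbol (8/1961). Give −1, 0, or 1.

1

Pull out 2^3: since 1961 ≡ 1 (mod 8), (2/1961) = +1, so (2/1961)^3 = +1.
Reached (1/1961) = 1. Collecting the sign flips along the way, the symbol is +1.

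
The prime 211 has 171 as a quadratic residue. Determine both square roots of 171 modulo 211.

63, 148

Since 211 ≡ 3 (mod 4), a square root of 171 is 171^((211+1)/4) = 171^53 mod 211.
Repeated squaring: 171^2≡123, 171^4≡148, 171^8≡171, 171^16≡123, 171^32≡148 (mod 211).
171^53 = 171^(32+16+4+1) ≡ 148 (mod 211).
Check: 148² = 21904 ≡ 171 (mod 211). The two roots are 63 and 148.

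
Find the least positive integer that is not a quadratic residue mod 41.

3

(2/41) = +1, so 2 is a residue.
(3/41) = −1, so 3 is the smallest positive non-residue mod 41.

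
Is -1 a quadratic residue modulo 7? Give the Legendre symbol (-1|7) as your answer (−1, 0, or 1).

Euler's criterion: (-1/7) ≡ 6^3 (mod 7).
6^2 ≡ 1 (mod 7)
6^3 = 6^(2+1) ≡ 6 (mod 7).
Result is 6 ≡ −1, so (-1/7) = −1.

-1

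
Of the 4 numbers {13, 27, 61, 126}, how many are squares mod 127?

2

(13/127) = +1 → QR.
(27/127) = -1 → non-residue.
(61/127) = +1 → QR.
(126/127) = -1 → non-residue.
Total quadratic residues among the 4: 2.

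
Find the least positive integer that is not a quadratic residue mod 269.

(2/269) = −1, so 2 is the smallest positive non-residue mod 269.

2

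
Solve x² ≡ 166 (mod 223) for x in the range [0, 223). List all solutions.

101, 122

Since 223 ≡ 3 (mod 4), a square root of 166 is 166^((223+1)/4) = 166^56 mod 223.
Repeated squaring: 166^2≡127, 166^4≡73, 166^8≡200, 166^16≡83, 166^32≡199 (mod 223).
166^56 = 166^(32+16+8) ≡ 101 (mod 223).
Check: 101² = 10201 ≡ 166 (mod 223). The two roots are 101 and 122.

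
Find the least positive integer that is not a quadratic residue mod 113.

3

(2/113) = +1, so 2 is a residue.
(3/113) = −1, so 3 is the smallest positive non-residue mod 113.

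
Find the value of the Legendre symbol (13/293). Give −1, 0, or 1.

Reciprocity: 13 ≡ 1 and 293 ≡ 1 (mod 4), so (13/293) = +(293/13).
Reduce top mod 13: now compute (7/13).
Reciprocity: 7 ≡ 3 and 13 ≡ 1 (mod 4), so (7/13) = +(13/7).
Reduce top mod 7: now compute (6/7).
Pull out 2: since 7 ≡ 7 (mod 8), (2/7) = +1.
Reciprocity: 3 ≡ 3 and 7 ≡ 3 (mod 4), so (3/7) = −(7/3).
Reduce top mod 3: now compute (1/3).
Reached (1/3) = 1. Collecting the sign flips along the way, the symbol is -1.

-1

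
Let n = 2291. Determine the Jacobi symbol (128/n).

Pull out 2^7: since 2291 ≡ 3 (mod 8), (2/2291) = -1, so (2/2291)^7 = -1.
Reached (1/2291) = 1. Collecting the sign flips along the way, the symbol is -1.

-1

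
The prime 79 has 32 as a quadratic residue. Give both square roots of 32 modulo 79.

36, 43

Since 79 ≡ 3 (mod 4), a square root of 32 is 32^((79+1)/4) = 32^20 mod 79.
Repeated squaring: 32^2≡76, 32^4≡9, 32^8≡2, 32^16≡4 (mod 79).
32^20 = 32^(16+4) ≡ 36 (mod 79).
Check: 36² = 1296 ≡ 32 (mod 79). The two roots are 36 and 43.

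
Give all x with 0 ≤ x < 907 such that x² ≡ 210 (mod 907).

142, 765

Since 907 ≡ 3 (mod 4), a square root of 210 is 210^((907+1)/4) = 210^227 mod 907.
Repeated squaring: 210^2≡564, 210^4≡646, 210^8≡96, 210^16≡146, 210^32≡455, 210^64≡229, 210^128≡742 (mod 907).
210^227 = 210^(128+64+32+2+1) ≡ 765 (mod 907).
Check: 765² = 585225 ≡ 210 (mod 907). The two roots are 142 and 765.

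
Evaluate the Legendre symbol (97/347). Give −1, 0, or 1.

-1

Reciprocity: 97 ≡ 1 and 347 ≡ 3 (mod 4), so (97/347) = +(347/97).
Reduce top mod 97: now compute (56/97).
Pull out 2^3: since 97 ≡ 1 (mod 8), (2/97) = +1, so (2/97)^3 = +1.
Reciprocity: 7 ≡ 3 and 97 ≡ 1 (mod 4), so (7/97) = +(97/7).
Reduce top mod 7: now compute (6/7).
Pull out 2: since 7 ≡ 7 (mod 8), (2/7) = +1.
Reciprocity: 3 ≡ 3 and 7 ≡ 3 (mod 4), so (3/7) = −(7/3).
Reduce top mod 3: now compute (1/3).
Reached (1/3) = 1. Collecting the sign flips along the way, the symbol is -1.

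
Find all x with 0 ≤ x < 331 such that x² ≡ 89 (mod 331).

Since 331 ≡ 3 (mod 4), a square root of 89 is 89^((331+1)/4) = 89^83 mod 331.
Repeated squaring: 89^2≡308, 89^4≡198, 89^8≡146, 89^16≡132, 89^32≡212, 89^64≡259 (mod 331).
89^83 = 89^(64+16+2+1) ≡ 163 (mod 331).
Check: 163² = 26569 ≡ 89 (mod 331). The two roots are 163 and 168.

163, 168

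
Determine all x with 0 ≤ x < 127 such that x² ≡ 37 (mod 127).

52, 75

Since 127 ≡ 3 (mod 4), a square root of 37 is 37^((127+1)/4) = 37^32 mod 127.
Repeated squaring: 37^2≡99, 37^4≡22, 37^8≡103, 37^16≡68, 37^32≡52 (mod 127).
37^32 = 37^(32) ≡ 52 (mod 127).
Check: 52² = 2704 ≡ 37 (mod 127). The two roots are 52 and 75.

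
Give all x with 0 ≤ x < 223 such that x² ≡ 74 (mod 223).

48, 175

Since 223 ≡ 3 (mod 4), a square root of 74 is 74^((223+1)/4) = 74^56 mod 223.
Repeated squaring: 74^2≡124, 74^4≡212, 74^8≡121, 74^16≡146, 74^32≡131 (mod 223).
74^56 = 74^(32+16+8) ≡ 175 (mod 223).
Check: 175² = 30625 ≡ 74 (mod 223). The two roots are 48 and 175.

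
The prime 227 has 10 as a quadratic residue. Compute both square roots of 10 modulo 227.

Since 227 ≡ 3 (mod 4), a square root of 10 is 10^((227+1)/4) = 10^57 mod 227.
Repeated squaring: 10^2≡100, 10^4≡12, 10^8≡144, 10^16≡79, 10^32≡112 (mod 227).
10^57 = 10^(32+16+8+1) ≡ 64 (mod 227).
Check: 64² = 4096 ≡ 10 (mod 227). The two roots are 64 and 163.

64, 163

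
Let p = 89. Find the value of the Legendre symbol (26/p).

-1

Pull out 2: since 89 ≡ 1 (mod 8), (2/89) = +1.
Reciprocity: 13 ≡ 1 and 89 ≡ 1 (mod 4), so (13/89) = +(89/13).
Reduce top mod 13: now compute (11/13).
Reciprocity: 11 ≡ 3 and 13 ≡ 1 (mod 4), so (11/13) = +(13/11).
Reduce top mod 11: now compute (2/11).
Pull out 2: since 11 ≡ 3 (mod 8), (2/11) = -1.
Reached (1/11) = 1. Collecting the sign flips along the way, the symbol is -1.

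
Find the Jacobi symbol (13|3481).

1

Reciprocity: 13 ≡ 1 and 3481 ≡ 1 (mod 4), so (13/3481) = +(3481/13).
Reduce top mod 13: now compute (10/13).
Pull out 2: since 13 ≡ 5 (mod 8), (2/13) = -1.
Reciprocity: 5 ≡ 1 and 13 ≡ 1 (mod 4), so (5/13) = +(13/5).
Reduce top mod 5: now compute (3/5).
Reciprocity: 3 ≡ 3 and 5 ≡ 1 (mod 4), so (3/5) = +(5/3).
Reduce top mod 3: now compute (2/3).
Pull out 2: since 3 ≡ 3 (mod 8), (2/3) = -1.
Reached (1/3) = 1. Collecting the sign flips along the way, the symbol is +1.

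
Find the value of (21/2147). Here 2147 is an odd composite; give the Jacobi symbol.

1

Reciprocity: 21 ≡ 1 and 2147 ≡ 3 (mod 4), so (21/2147) = +(2147/21).
Reduce top mod 21: now compute (5/21).
Reciprocity: 5 ≡ 1 and 21 ≡ 1 (mod 4), so (5/21) = +(21/5).
Reduce top mod 5: now compute (1/5).
Reached (1/5) = 1. Collecting the sign flips along the way, the symbol is +1.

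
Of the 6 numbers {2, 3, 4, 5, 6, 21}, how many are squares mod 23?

(2/23) = +1 → QR.
(3/23) = +1 → QR.
(4/23) = +1 → QR.
(5/23) = -1 → non-residue.
(6/23) = +1 → QR.
(21/23) = -1 → non-residue.
Total quadratic residues among the 6: 4.

4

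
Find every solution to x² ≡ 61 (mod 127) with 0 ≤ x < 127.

51, 76

Since 127 ≡ 3 (mod 4), a square root of 61 is 61^((127+1)/4) = 61^32 mod 127.
Repeated squaring: 61^2≡38, 61^4≡47, 61^8≡50, 61^16≡87, 61^32≡76 (mod 127).
61^32 = 61^(32) ≡ 76 (mod 127).
Check: 76² = 5776 ≡ 61 (mod 127). The two roots are 51 and 76.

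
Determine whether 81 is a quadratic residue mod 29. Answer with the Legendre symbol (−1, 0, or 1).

1

Euler's criterion: (81/29) ≡ 23^14 (mod 29).
23^2 ≡ 7 (mod 29)
23^4 ≡ 20 (mod 29)
23^8 ≡ 23 (mod 29)
23^14 = 23^(8+4+2) ≡ 1 (mod 29).
Result is 1, so (81/29) = 1.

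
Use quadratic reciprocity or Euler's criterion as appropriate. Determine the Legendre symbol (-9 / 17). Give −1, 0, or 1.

First reduce: -9 ≡ 8 (mod 17).
Pull out 2^3: since 17 ≡ 1 (mod 8), (2/17) = +1, so (2/17)^3 = +1.
Reached (1/17) = 1. Collecting the sign flips along the way, the symbol is +1.

1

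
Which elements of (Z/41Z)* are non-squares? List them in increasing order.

Square k = 1,…,20 (k and 41−k give the same square):
1²=1, 2²=4, 3²=9, 4²=16, 5²=25, 6²=36, 7²≡8, 8²≡23, 9²≡40, 10²≡18, 11²≡39, 12²≡21, 13²≡5, 14²≡32, 15²≡20, 16²≡10, 17²≡2, 18²≡37, 19²≡33, 20²≡31 (mod 41).
The residues are {1, 2, 4, 5, 8, 9, 10, 16, 18, 20, 21, 23, 25, 31, 32, 33, 36, 37, 39, 40}; the non-residues are the remaining 20 nonzero classes.

3,6,7,11,12,13,14,15,17,19,22,24,26,27,28,29,30,34,35,38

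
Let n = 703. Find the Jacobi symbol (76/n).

0

Pull out 2^2: since 703 ≡ 7 (mod 8), (2/703) = +1, so (2/703)^2 = +1.
Reciprocity: 19 ≡ 3 and 703 ≡ 3 (mod 4), so (19/703) = −(703/19).
Reduce top mod 19: now compute (0/19).
Top reduces to 0: gcd > 1, so the symbol is 0.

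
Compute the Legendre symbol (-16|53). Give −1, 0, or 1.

1

Euler's criterion: (-16/53) ≡ 37^26 (mod 53).
37^2 ≡ 44 (mod 53)
37^4 ≡ 28 (mod 53)
37^8 ≡ 42 (mod 53)
37^16 ≡ 15 (mod 53)
37^26 = 37^(16+8+2) ≡ 1 (mod 53).
Result is 1, so (-16/53) = 1.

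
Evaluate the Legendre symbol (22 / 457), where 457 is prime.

-1

Euler's criterion: (22/457) ≡ 22^228 (mod 457).
22^2 ≡ 27 (mod 457)
22^4 ≡ 272 (mod 457)
22^8 ≡ 407 (mod 457)
22^16 ≡ 215 (mod 457)
22^32 ≡ 68 (mod 457)
22^64 ≡ 54 (mod 457)
22^128 ≡ 174 (mod 457)
22^228 = 22^(128+64+32+4) ≡ 456 (mod 457).
Result is 456 ≡ −1, so (22/457) = −1.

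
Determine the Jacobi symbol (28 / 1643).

Pull out 2^2: since 1643 ≡ 3 (mod 8), (2/1643) = -1, so (2/1643)^2 = +1.
Reciprocity: 7 ≡ 3 and 1643 ≡ 3 (mod 4), so (7/1643) = −(1643/7).
Reduce top mod 7: now compute (5/7).
Reciprocity: 5 ≡ 1 and 7 ≡ 3 (mod 4), so (5/7) = +(7/5).
Reduce top mod 5: now compute (2/5).
Pull out 2: since 5 ≡ 5 (mod 8), (2/5) = -1.
Reached (1/5) = 1. Collecting the sign flips along the way, the symbol is +1.

1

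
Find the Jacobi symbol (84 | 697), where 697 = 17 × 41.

1

Pull out 2^2: since 697 ≡ 1 (mod 8), (2/697) = +1, so (2/697)^2 = +1.
Reciprocity: 21 ≡ 1 and 697 ≡ 1 (mod 4), so (21/697) = +(697/21).
Reduce top mod 21: now compute (4/21).
Pull out 2^2: since 21 ≡ 5 (mod 8), (2/21) = -1, so (2/21)^2 = +1.
Reached (1/21) = 1. Collecting the sign flips along the way, the symbol is +1.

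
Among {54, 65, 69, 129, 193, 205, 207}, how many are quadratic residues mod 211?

4

(54/211) = +1 → QR.
(65/211) = +1 → QR.
(69/211) = +1 → QR.
(129/211) = -1 → non-residue.
(193/211) = +1 → QR.
(205/211) = -1 → non-residue.
(207/211) = -1 → non-residue.
Total quadratic residues among the 7: 4.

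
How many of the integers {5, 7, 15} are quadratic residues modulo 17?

1

(5/17) = -1 → non-residue.
(7/17) = -1 → non-residue.
(15/17) = +1 → QR.
Total quadratic residues among the 3: 1.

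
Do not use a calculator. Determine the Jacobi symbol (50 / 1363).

-1

Pull out 2: since 1363 ≡ 3 (mod 8), (2/1363) = -1.
Reciprocity: 25 ≡ 1 and 1363 ≡ 3 (mod 4), so (25/1363) = +(1363/25).
Reduce top mod 25: now compute (13/25).
Reciprocity: 13 ≡ 1 and 25 ≡ 1 (mod 4), so (13/25) = +(25/13).
Reduce top mod 13: now compute (12/13).
Pull out 2^2: since 13 ≡ 5 (mod 8), (2/13) = -1, so (2/13)^2 = +1.
Reciprocity: 3 ≡ 3 and 13 ≡ 1 (mod 4), so (3/13) = +(13/3).
Reduce top mod 3: now compute (1/3).
Reached (1/3) = 1. Collecting the sign flips along the way, the symbol is -1.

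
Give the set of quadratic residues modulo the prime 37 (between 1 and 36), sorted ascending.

1,3,4,7,9,10,11,12,16,21,25,26,27,28,30,33,34,36

Square k = 1,…,18 (k and 37−k give the same square):
1²=1, 2²=4, 3²=9, 4²=16, 5²=25, 6²=36, 7²≡12, 8²≡27, 9²≡7, 10²≡26, 11²≡10, 12²≡33, 13²≡21, 14²≡11, 15²≡3, 16²≡34, 17²≡30, 18²≡28 (mod 37).
So the quadratic residues mod 37 are {1, 3, 4, 7, 9, 10, 11, 12, 16, 21, 25, 26, 27, 28, 30, 33, 34, 36}.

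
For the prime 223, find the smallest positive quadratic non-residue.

(2/223) = +1, so 2 is a residue.
(3/223) = −1, so 3 is the smallest positive non-residue mod 223.

3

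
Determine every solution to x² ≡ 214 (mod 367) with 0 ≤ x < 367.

89, 278

Since 367 ≡ 3 (mod 4), a square root of 214 is 214^((367+1)/4) = 214^92 mod 367.
Repeated squaring: 214^2≡288, 214^4≡2, 214^8≡4, 214^16≡16, 214^32≡256, 214^64≡210 (mod 367).
214^92 = 214^(64+16+8+4) ≡ 89 (mod 367).
Check: 89² = 7921 ≡ 214 (mod 367). The two roots are 89 and 278.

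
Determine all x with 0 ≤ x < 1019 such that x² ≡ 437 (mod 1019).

496, 523

Since 1019 ≡ 3 (mod 4), a square root of 437 is 437^((1019+1)/4) = 437^255 mod 1019.
Repeated squaring: 437^2≡416, 437^4≡845, 437^8≡725, 437^16≡840, 437^32≡452, 437^64≡504, 437^128≡285 (mod 1019).
437^255 = 437^(128+64+32+16+8+4+2+1) ≡ 496 (mod 1019).
Check: 496² = 246016 ≡ 437 (mod 1019). The two roots are 496 and 523.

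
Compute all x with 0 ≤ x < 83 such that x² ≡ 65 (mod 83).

27, 56

Since 83 ≡ 3 (mod 4), a square root of 65 is 65^((83+1)/4) = 65^21 mod 83.
Repeated squaring: 65^2≡75, 65^4≡64, 65^8≡29, 65^16≡11 (mod 83).
65^21 = 65^(16+4+1) ≡ 27 (mod 83).
Check: 27² = 729 ≡ 65 (mod 83). The two roots are 27 and 56.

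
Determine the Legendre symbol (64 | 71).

1

Pull out 2^6: since 71 ≡ 7 (mod 8), (2/71) = +1, so (2/71)^6 = +1.
Reached (1/71) = 1. Collecting the sign flips along the way, the symbol is +1.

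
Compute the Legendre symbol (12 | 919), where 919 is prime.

Euler's criterion: (12/919) ≡ 12^459 (mod 919).
12^2 ≡ 144 (mod 919)
12^4 ≡ 518 (mod 919)
12^8 ≡ 895 (mod 919)
12^16 ≡ 576 (mod 919)
12^32 ≡ 17 (mod 919)
12^64 ≡ 289 (mod 919)
12^128 ≡ 811 (mod 919)
12^256 ≡ 636 (mod 919)
12^459 = 12^(256+128+64+8+2+1) ≡ 918 (mod 919).
Result is 918 ≡ −1, so (12/919) = −1.

-1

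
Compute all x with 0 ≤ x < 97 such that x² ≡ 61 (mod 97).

35, 62

97 ≡ 1 (mod 4), so we find a root by search.
Trying successive values, 35² = 1225 ≡ 61 (mod 97). The other root is 97 − 35 = 62.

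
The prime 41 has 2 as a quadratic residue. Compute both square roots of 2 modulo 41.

41 ≡ 1 (mod 4), so we find a root by search.
Trying successive values, 17² = 289 ≡ 2 (mod 41). The other root is 41 − 17 = 24.

17, 24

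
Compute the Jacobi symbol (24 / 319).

-1

Pull out 2^3: since 319 ≡ 7 (mod 8), (2/319) = +1, so (2/319)^3 = +1.
Reciprocity: 3 ≡ 3 and 319 ≡ 3 (mod 4), so (3/319) = −(319/3).
Reduce top mod 3: now compute (1/3).
Reached (1/3) = 1. Collecting the sign flips along the way, the symbol is -1.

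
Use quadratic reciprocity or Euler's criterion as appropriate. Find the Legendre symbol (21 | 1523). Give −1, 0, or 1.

-1

Reciprocity: 21 ≡ 1 and 1523 ≡ 3 (mod 4), so (21/1523) = +(1523/21).
Reduce top mod 21: now compute (11/21).
Reciprocity: 11 ≡ 3 and 21 ≡ 1 (mod 4), so (11/21) = +(21/11).
Reduce top mod 11: now compute (10/11).
Pull out 2: since 11 ≡ 3 (mod 8), (2/11) = -1.
Reciprocity: 5 ≡ 1 and 11 ≡ 3 (mod 4), so (5/11) = +(11/5).
Reduce top mod 5: now compute (1/5).
Reached (1/5) = 1. Collecting the sign flips along the way, the symbol is -1.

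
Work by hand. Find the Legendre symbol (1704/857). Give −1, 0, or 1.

-1

Euler's criterion: (1704/857) ≡ 847^428 (mod 857).
847^2 ≡ 100 (mod 857)
847^4 ≡ 573 (mod 857)
847^8 ≡ 98 (mod 857)
847^16 ≡ 177 (mod 857)
847^32 ≡ 477 (mod 857)
847^64 ≡ 424 (mod 857)
847^128 ≡ 663 (mod 857)
847^256 ≡ 785 (mod 857)
847^428 = 847^(256+128+32+8+4) ≡ 856 (mod 857).
Result is 856 ≡ −1, so (1704/857) = −1.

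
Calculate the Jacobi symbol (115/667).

Reciprocity: 115 ≡ 3 and 667 ≡ 3 (mod 4), so (115/667) = −(667/115).
Reduce top mod 115: now compute (92/115).
Pull out 2^2: since 115 ≡ 3 (mod 8), (2/115) = -1, so (2/115)^2 = +1.
Reciprocity: 23 ≡ 3 and 115 ≡ 3 (mod 4), so (23/115) = −(115/23).
Reduce top mod 23: now compute (0/23).
Top reduces to 0: gcd > 1, so the symbol is 0.

0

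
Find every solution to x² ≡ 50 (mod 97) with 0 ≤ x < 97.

97 ≡ 1 (mod 4), so we find a root by search.
Trying successive values, 27² = 729 ≡ 50 (mod 97). The other root is 97 − 27 = 70.

27, 70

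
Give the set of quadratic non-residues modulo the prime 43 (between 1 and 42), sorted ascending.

Square k = 1,…,21 (k and 43−k give the same square):
1²=1, 2²=4, 3²=9, 4²=16, 5²=25, 6²=36, 7²≡6, 8²≡21, 9²≡38, 10²≡14, 11²≡35, 12²≡15, 13²≡40, 14²≡24, 15²≡10, 16²≡41, 17²≡31, 18²≡23, 19²≡17, 20²≡13, 21²≡11 (mod 43).
The residues are {1, 4, 6, 9, 10, 11, 13, 14, 15, 16, 17, 21, 23, 24, 25, 31, 35, 36, 38, 40, 41}; the non-residues are the remaining 21 nonzero classes.

2 3 5 7 8 12 18 19 20 22 26 27 28 29 30 32 33 34 37 39 42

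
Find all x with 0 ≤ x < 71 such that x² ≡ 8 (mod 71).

24, 47

Since 71 ≡ 3 (mod 4), a square root of 8 is 8^((71+1)/4) = 8^18 mod 71.
Repeated squaring: 8^2≡64, 8^4≡49, 8^8≡58, 8^16≡27 (mod 71).
8^18 = 8^(16+2) ≡ 24 (mod 71).
Check: 24² = 576 ≡ 8 (mod 71). The two roots are 24 and 47.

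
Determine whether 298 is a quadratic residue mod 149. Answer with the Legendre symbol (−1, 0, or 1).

First reduce: 298 ≡ 0 (mod 149).
Top reduces to 0: gcd > 1, so the symbol is 0.

0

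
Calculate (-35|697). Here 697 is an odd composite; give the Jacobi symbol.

-1

First reduce: -35 ≡ 662 (mod 697).
Pull out 2: since 697 ≡ 1 (mod 8), (2/697) = +1.
Reciprocity: 331 ≡ 3 and 697 ≡ 1 (mod 4), so (331/697) = +(697/331).
Reduce top mod 331: now compute (35/331).
Reciprocity: 35 ≡ 3 and 331 ≡ 3 (mod 4), so (35/331) = −(331/35).
Reduce top mod 35: now compute (16/35).
Pull out 2^4: since 35 ≡ 3 (mod 8), (2/35) = -1, so (2/35)^4 = +1.
Reached (1/35) = 1. Collecting the sign flips along the way, the symbol is -1.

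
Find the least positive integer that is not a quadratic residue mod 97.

(2/97) = +1, so 2 is a residue.
(3/97) = +1, so 3 is a residue.
(4/97) = +1, so 4 is a residue.
(5/97) = −1, so 5 is the smallest positive non-residue mod 97.

5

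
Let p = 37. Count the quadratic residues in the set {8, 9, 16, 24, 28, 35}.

3

(8/37) = -1 → non-residue.
(9/37) = +1 → QR.
(16/37) = +1 → QR.
(24/37) = -1 → non-residue.
(28/37) = +1 → QR.
(35/37) = -1 → non-residue.
Total quadratic residues among the 6: 3.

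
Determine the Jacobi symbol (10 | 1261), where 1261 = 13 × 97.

Pull out 2: since 1261 ≡ 5 (mod 8), (2/1261) = -1.
Reciprocity: 5 ≡ 1 and 1261 ≡ 1 (mod 4), so (5/1261) = +(1261/5).
Reduce top mod 5: now compute (1/5).
Reached (1/5) = 1. Collecting the sign flips along the way, the symbol is -1.

-1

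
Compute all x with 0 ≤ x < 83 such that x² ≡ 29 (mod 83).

19, 64

Since 83 ≡ 3 (mod 4), a square root of 29 is 29^((83+1)/4) = 29^21 mod 83.
Repeated squaring: 29^2≡11, 29^4≡38, 29^8≡33, 29^16≡10 (mod 83).
29^21 = 29^(16+4+1) ≡ 64 (mod 83).
Check: 64² = 4096 ≡ 29 (mod 83). The two roots are 19 and 64.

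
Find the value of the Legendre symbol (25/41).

1

Euler's criterion: (25/41) ≡ 25^20 (mod 41).
25^2 ≡ 10 (mod 41)
25^4 ≡ 18 (mod 41)
25^8 ≡ 37 (mod 41)
25^16 ≡ 16 (mod 41)
25^20 = 25^(16+4) ≡ 1 (mod 41).
Result is 1, so (25/41) = 1.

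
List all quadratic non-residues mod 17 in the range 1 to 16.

3 5 6 7 10 11 12 14

Square k = 1,…,8 (k and 17−k give the same square):
1²=1, 2²=4, 3²=9, 4²=16, 5²≡8, 6²≡2, 7²≡15, 8²≡13 (mod 17).
The residues are {1, 2, 4, 8, 9, 13, 15, 16}; the non-residues are the remaining 8 nonzero classes.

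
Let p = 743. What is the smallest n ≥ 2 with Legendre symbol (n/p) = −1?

5

(2/743) = +1, so 2 is a residue.
(3/743) = +1, so 3 is a residue.
(4/743) = +1, so 4 is a residue.
(5/743) = −1, so 5 is the smallest positive non-residue mod 743.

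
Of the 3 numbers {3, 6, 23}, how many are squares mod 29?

(3/29) = -1 → non-residue.
(6/29) = +1 → QR.
(23/29) = +1 → QR.
Total quadratic residues among the 3: 2.

2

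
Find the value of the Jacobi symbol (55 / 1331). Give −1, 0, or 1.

Reciprocity: 55 ≡ 3 and 1331 ≡ 3 (mod 4), so (55/1331) = −(1331/55).
Reduce top mod 55: now compute (11/55).
Reciprocity: 11 ≡ 3 and 55 ≡ 3 (mod 4), so (11/55) = −(55/11).
Reduce top mod 11: now compute (0/11).
Top reduces to 0: gcd > 1, so the symbol is 0.

0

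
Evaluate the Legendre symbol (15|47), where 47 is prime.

-1

Reciprocity: 15 ≡ 3 and 47 ≡ 3 (mod 4), so (15/47) = −(47/15).
Reduce top mod 15: now compute (2/15).
Pull out 2: since 15 ≡ 7 (mod 8), (2/15) = +1.
Reached (1/15) = 1. Collecting the sign flips along the way, the symbol is -1.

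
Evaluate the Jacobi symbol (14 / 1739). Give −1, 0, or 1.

Pull out 2: since 1739 ≡ 3 (mod 8), (2/1739) = -1.
Reciprocity: 7 ≡ 3 and 1739 ≡ 3 (mod 4), so (7/1739) = −(1739/7).
Reduce top mod 7: now compute (3/7).
Reciprocity: 3 ≡ 3 and 7 ≡ 3 (mod 4), so (3/7) = −(7/3).
Reduce top mod 3: now compute (1/3).
Reached (1/3) = 1. Collecting the sign flips along the way, the symbol is -1.

-1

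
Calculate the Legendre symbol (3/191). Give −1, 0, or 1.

1

Euler's criterion: (3/191) ≡ 3^95 (mod 191).
3^2 ≡ 9 (mod 191)
3^4 ≡ 81 (mod 191)
3^8 ≡ 67 (mod 191)
3^16 ≡ 96 (mod 191)
3^32 ≡ 48 (mod 191)
3^64 ≡ 12 (mod 191)
3^95 = 3^(64+16+8+4+2+1) ≡ 1 (mod 191).
Result is 1, so (3/191) = 1.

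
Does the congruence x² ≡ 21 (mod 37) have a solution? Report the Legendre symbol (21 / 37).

Euler's criterion: (21/37) ≡ 21^18 (mod 37).
21^2 ≡ 34 (mod 37)
21^4 ≡ 9 (mod 37)
21^8 ≡ 7 (mod 37)
21^16 ≡ 12 (mod 37)
21^18 = 21^(16+2) ≡ 1 (mod 37).
Result is 1, so (21/37) = 1.

1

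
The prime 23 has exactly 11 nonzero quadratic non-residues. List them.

5 7 10 11 14 15 17 19 20 21 22

Square k = 1,…,11 (k and 23−k give the same square):
1²=1, 2²=4, 3²=9, 4²=16, 5²≡2, 6²≡13, 7²≡3, 8²≡18, 9²≡12, 10²≡8, 11²≡6 (mod 23).
The residues are {1, 2, 3, 4, 6, 8, 9, 12, 13, 16, 18}; the non-residues are the remaining 11 nonzero classes.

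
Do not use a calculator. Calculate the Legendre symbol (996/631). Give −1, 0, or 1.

-1

Euler's criterion: (996/631) ≡ 365^315 (mod 631).
365^2 ≡ 84 (mod 631)
365^4 ≡ 115 (mod 631)
365^8 ≡ 605 (mod 631)
365^16 ≡ 45 (mod 631)
365^32 ≡ 132 (mod 631)
365^64 ≡ 387 (mod 631)
365^128 ≡ 222 (mod 631)
365^256 ≡ 66 (mod 631)
365^315 = 365^(256+32+16+8+2+1) ≡ 630 (mod 631).
Result is 630 ≡ −1, so (996/631) = −1.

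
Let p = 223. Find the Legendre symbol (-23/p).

1

Euler's criterion: (-23/223) ≡ 200^111 (mod 223).
200^2 ≡ 83 (mod 223)
200^4 ≡ 199 (mod 223)
200^8 ≡ 130 (mod 223)
200^16 ≡ 175 (mod 223)
200^32 ≡ 74 (mod 223)
200^64 ≡ 124 (mod 223)
200^111 = 200^(64+32+8+4+2+1) ≡ 1 (mod 223).
Result is 1, so (-23/223) = 1.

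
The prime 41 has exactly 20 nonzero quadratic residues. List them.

1 2 4 5 8 9 10 16 18 20 21 23 25 31 32 33 36 37 39 40

Square k = 1,…,20 (k and 41−k give the same square):
1²=1, 2²=4, 3²=9, 4²=16, 5²=25, 6²=36, 7²≡8, 8²≡23, 9²≡40, 10²≡18, 11²≡39, 12²≡21, 13²≡5, 14²≡32, 15²≡20, 16²≡10, 17²≡2, 18²≡37, 19²≡33, 20²≡31 (mod 41).
So the quadratic residues mod 41 are {1, 2, 4, 5, 8, 9, 10, 16, 18, 20, 21, 23, 25, 31, 32, 33, 36, 37, 39, 40}.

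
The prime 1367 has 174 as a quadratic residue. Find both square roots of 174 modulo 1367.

388, 979

Since 1367 ≡ 3 (mod 4), a square root of 174 is 174^((1367+1)/4) = 174^342 mod 1367.
Repeated squaring: 174^2≡202, 174^4≡1161, 174^8≡59, 174^16≡747, 174^32≡273, 174^64≡711, 174^128≡1098, 174^256≡1277 (mod 1367).
174^342 = 174^(256+64+16+4+2) ≡ 388 (mod 1367).
Check: 388² = 150544 ≡ 174 (mod 1367). The two roots are 388 and 979.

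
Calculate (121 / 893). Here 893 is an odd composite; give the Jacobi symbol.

1

Reciprocity: 121 ≡ 1 and 893 ≡ 1 (mod 4), so (121/893) = +(893/121).
Reduce top mod 121: now compute (46/121).
Pull out 2: since 121 ≡ 1 (mod 8), (2/121) = +1.
Reciprocity: 23 ≡ 3 and 121 ≡ 1 (mod 4), so (23/121) = +(121/23).
Reduce top mod 23: now compute (6/23).
Pull out 2: since 23 ≡ 7 (mod 8), (2/23) = +1.
Reciprocity: 3 ≡ 3 and 23 ≡ 3 (mod 4), so (3/23) = −(23/3).
Reduce top mod 3: now compute (2/3).
Pull out 2: since 3 ≡ 3 (mod 8), (2/3) = -1.
Reached (1/3) = 1. Collecting the sign flips along the way, the symbol is +1.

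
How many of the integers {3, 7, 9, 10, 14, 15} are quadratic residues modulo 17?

(3/17) = -1 → non-residue.
(7/17) = -1 → non-residue.
(9/17) = +1 → QR.
(10/17) = -1 → non-residue.
(14/17) = -1 → non-residue.
(15/17) = +1 → QR.
Total quadratic residues among the 6: 2.

2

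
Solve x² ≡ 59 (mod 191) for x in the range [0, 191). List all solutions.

21, 170

Since 191 ≡ 3 (mod 4), a square root of 59 is 59^((191+1)/4) = 59^48 mod 191.
Repeated squaring: 59^2≡43, 59^4≡130, 59^8≡92, 59^16≡60, 59^32≡162 (mod 191).
59^48 = 59^(32+16) ≡ 170 (mod 191).
Check: 170² = 28900 ≡ 59 (mod 191). The two roots are 21 and 170.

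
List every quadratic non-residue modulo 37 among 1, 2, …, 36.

Square k = 1,…,18 (k and 37−k give the same square):
1²=1, 2²=4, 3²=9, 4²=16, 5²=25, 6²=36, 7²≡12, 8²≡27, 9²≡7, 10²≡26, 11²≡10, 12²≡33, 13²≡21, 14²≡11, 15²≡3, 16²≡34, 17²≡30, 18²≡28 (mod 37).
The residues are {1, 3, 4, 7, 9, 10, 11, 12, 16, 21, 25, 26, 27, 28, 30, 33, 34, 36}; the non-residues are the remaining 18 nonzero classes.

2,5,6,8,13,14,15,17,18,19,20,22,23,24,29,31,32,35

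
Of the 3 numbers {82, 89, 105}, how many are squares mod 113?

2

(82/113) = +1 → QR.
(89/113) = -1 → non-residue.
(105/113) = +1 → QR.
Total quadratic residues among the 3: 2.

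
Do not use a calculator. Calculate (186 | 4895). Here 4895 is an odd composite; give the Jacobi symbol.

Pull out 2: since 4895 ≡ 7 (mod 8), (2/4895) = +1.
Reciprocity: 93 ≡ 1 and 4895 ≡ 3 (mod 4), so (93/4895) = +(4895/93).
Reduce top mod 93: now compute (59/93).
Reciprocity: 59 ≡ 3 and 93 ≡ 1 (mod 4), so (59/93) = +(93/59).
Reduce top mod 59: now compute (34/59).
Pull out 2: since 59 ≡ 3 (mod 8), (2/59) = -1.
Reciprocity: 17 ≡ 1 and 59 ≡ 3 (mod 4), so (17/59) = +(59/17).
Reduce top mod 17: now compute (8/17).
Pull out 2^3: since 17 ≡ 1 (mod 8), (2/17) = +1, so (2/17)^3 = +1.
Reached (1/17) = 1. Collecting the sign flips along the way, the symbol is -1.

-1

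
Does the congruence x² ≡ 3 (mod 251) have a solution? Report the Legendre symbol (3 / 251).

Euler's criterion: (3/251) ≡ 3^125 (mod 251).
3^2 ≡ 9 (mod 251)
3^4 ≡ 81 (mod 251)
3^8 ≡ 35 (mod 251)
3^16 ≡ 221 (mod 251)
3^32 ≡ 147 (mod 251)
3^64 ≡ 23 (mod 251)
3^125 = 3^(64+32+16+8+4+1) ≡ 1 (mod 251).
Result is 1, so (3/251) = 1.

1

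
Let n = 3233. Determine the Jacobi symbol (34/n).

-1

Pull out 2: since 3233 ≡ 1 (mod 8), (2/3233) = +1.
Reciprocity: 17 ≡ 1 and 3233 ≡ 1 (mod 4), so (17/3233) = +(3233/17).
Reduce top mod 17: now compute (3/17).
Reciprocity: 3 ≡ 3 and 17 ≡ 1 (mod 4), so (3/17) = +(17/3).
Reduce top mod 3: now compute (2/3).
Pull out 2: since 3 ≡ 3 (mod 8), (2/3) = -1.
Reached (1/3) = 1. Collecting the sign flips along the way, the symbol is -1.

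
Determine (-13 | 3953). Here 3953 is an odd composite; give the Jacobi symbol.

First reduce: -13 ≡ 3940 (mod 3953).
Pull out 2^2: since 3953 ≡ 1 (mod 8), (2/3953) = +1, so (2/3953)^2 = +1.
Reciprocity: 985 ≡ 1 and 3953 ≡ 1 (mod 4), so (985/3953) = +(3953/985).
Reduce top mod 985: now compute (13/985).
Reciprocity: 13 ≡ 1 and 985 ≡ 1 (mod 4), so (13/985) = +(985/13).
Reduce top mod 13: now compute (10/13).
Pull out 2: since 13 ≡ 5 (mod 8), (2/13) = -1.
Reciprocity: 5 ≡ 1 and 13 ≡ 1 (mod 4), so (5/13) = +(13/5).
Reduce top mod 5: now compute (3/5).
Reciprocity: 3 ≡ 3 and 5 ≡ 1 (mod 4), so (3/5) = +(5/3).
Reduce top mod 3: now compute (2/3).
Pull out 2: since 3 ≡ 3 (mod 8), (2/3) = -1.
Reached (1/3) = 1. Collecting the sign flips along the way, the symbol is +1.

1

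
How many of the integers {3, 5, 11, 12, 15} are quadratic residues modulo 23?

(3/23) = +1 → QR.
(5/23) = -1 → non-residue.
(11/23) = -1 → non-residue.
(12/23) = +1 → QR.
(15/23) = -1 → non-residue.
Total quadratic residues among the 5: 2.

2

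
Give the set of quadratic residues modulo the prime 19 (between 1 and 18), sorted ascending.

Square k = 1,…,9 (k and 19−k give the same square):
1²=1, 2²=4, 3²=9, 4²=16, 5²≡6, 6²≡17, 7²≡11, 8²≡7, 9²≡5 (mod 19).
So the quadratic residues mod 19 are {1, 4, 5, 6, 7, 9, 11, 16, 17}.

1, 4, 5, 6, 7, 9, 11, 16, 17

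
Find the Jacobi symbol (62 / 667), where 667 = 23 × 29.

Pull out 2: since 667 ≡ 3 (mod 8), (2/667) = -1.
Reciprocity: 31 ≡ 3 and 667 ≡ 3 (mod 4), so (31/667) = −(667/31).
Reduce top mod 31: now compute (16/31).
Pull out 2^4: since 31 ≡ 7 (mod 8), (2/31) = +1, so (2/31)^4 = +1.
Reached (1/31) = 1. Collecting the sign flips along the way, the symbol is +1.

1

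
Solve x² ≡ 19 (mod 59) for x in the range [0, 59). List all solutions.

Since 59 ≡ 3 (mod 4), a square root of 19 is 19^((59+1)/4) = 19^15 mod 59.
Repeated squaring: 19^2≡7, 19^4≡49, 19^8≡41 (mod 59).
19^15 = 19^(8+4+2+1) ≡ 45 (mod 59).
Check: 45² = 2025 ≡ 19 (mod 59). The two roots are 14 and 45.

14, 45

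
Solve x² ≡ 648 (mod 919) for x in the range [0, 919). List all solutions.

Since 919 ≡ 3 (mod 4), a square root of 648 is 648^((919+1)/4) = 648^230 mod 919.
Repeated squaring: 648^2≡840, 648^4≡727, 648^8≡104, 648^16≡707, 648^32≡832, 648^64≡217, 648^128≡220 (mod 919).
648^230 = 648^(128+64+32+4+2) ≡ 412 (mod 919).
Check: 412² = 169744 ≡ 648 (mod 919). The two roots are 412 and 507.

412, 507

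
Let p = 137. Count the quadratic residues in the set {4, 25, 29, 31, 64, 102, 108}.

(4/137) = +1 → QR.
(25/137) = +1 → QR.
(29/137) = -1 → non-residue.
(31/137) = -1 → non-residue.
(64/137) = +1 → QR.
(102/137) = -1 → non-residue.
(108/137) = -1 → non-residue.
Total quadratic residues among the 7: 3.

3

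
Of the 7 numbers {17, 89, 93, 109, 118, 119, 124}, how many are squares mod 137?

(17/137) = +1 → QR.
(89/137) = -1 → non-residue.
(93/137) = +1 → QR.
(109/137) = +1 → QR.
(118/137) = +1 → QR.
(119/137) = +1 → QR.
(124/137) = -1 → non-residue.
Total quadratic residues among the 7: 5.

5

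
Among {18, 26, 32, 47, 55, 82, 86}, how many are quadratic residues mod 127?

(18/127) = +1 → QR.
(26/127) = +1 → QR.
(32/127) = +1 → QR.
(47/127) = +1 → QR.
(55/127) = -1 → non-residue.
(82/127) = +1 → QR.
(86/127) = -1 → non-residue.
Total quadratic residues among the 7: 5.

5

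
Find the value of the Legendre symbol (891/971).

Reciprocity: 891 ≡ 3 and 971 ≡ 3 (mod 4), so (891/971) = −(971/891).
Reduce top mod 891: now compute (80/891).
Pull out 2^4: since 891 ≡ 3 (mod 8), (2/891) = -1, so (2/891)^4 = +1.
Reciprocity: 5 ≡ 1 and 891 ≡ 3 (mod 4), so (5/891) = +(891/5).
Reduce top mod 5: now compute (1/5).
Reached (1/5) = 1. Collecting the sign flips along the way, the symbol is -1.

-1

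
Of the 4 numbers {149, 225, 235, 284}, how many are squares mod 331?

(149/331) = +1 → QR.
(225/331) = +1 → QR.
(235/331) = -1 → non-residue.
(284/331) = +1 → QR.
Total quadratic residues among the 4: 3.

3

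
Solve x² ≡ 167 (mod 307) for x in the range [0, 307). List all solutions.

Since 307 ≡ 3 (mod 4), a square root of 167 is 167^((307+1)/4) = 167^77 mod 307.
Repeated squaring: 167^2≡259, 167^4≡155, 167^8≡79, 167^16≡101, 167^32≡70, 167^64≡295 (mod 307).
167^77 = 167^(64+8+4+1) ≡ 144 (mod 307).
Check: 144² = 20736 ≡ 167 (mod 307). The two roots are 144 and 163.

144, 163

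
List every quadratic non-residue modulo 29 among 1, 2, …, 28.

Square k = 1,…,14 (k and 29−k give the same square):
1²=1, 2²=4, 3²=9, 4²=16, 5²=25, 6²≡7, 7²≡20, 8²≡6, 9²≡23, 10²≡13, 11²≡5, 12²≡28, 13²≡24, 14²≡22 (mod 29).
The residues are {1, 4, 5, 6, 7, 9, 13, 16, 20, 22, 23, 24, 25, 28}; the non-residues are the remaining 14 nonzero classes.

2 3 8 10 11 12 14 15 17 18 19 21 26 27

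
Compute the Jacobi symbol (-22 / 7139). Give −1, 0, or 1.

First reduce: -22 ≡ 7117 (mod 7139).
Reciprocity: 7117 ≡ 1 and 7139 ≡ 3 (mod 4), so (7117/7139) = +(7139/7117).
Reduce top mod 7117: now compute (22/7117).
Pull out 2: since 7117 ≡ 5 (mod 8), (2/7117) = -1.
Reciprocity: 11 ≡ 3 and 7117 ≡ 1 (mod 4), so (11/7117) = +(7117/11).
Reduce top mod 11: now compute (0/11).
Top reduces to 0: gcd > 1, so the symbol is 0.

0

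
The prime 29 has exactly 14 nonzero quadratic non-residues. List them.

Square k = 1,…,14 (k and 29−k give the same square):
1²=1, 2²=4, 3²=9, 4²=16, 5²=25, 6²≡7, 7²≡20, 8²≡6, 9²≡23, 10²≡13, 11²≡5, 12²≡28, 13²≡24, 14²≡22 (mod 29).
The residues are {1, 4, 5, 6, 7, 9, 13, 16, 20, 22, 23, 24, 25, 28}; the non-residues are the remaining 14 nonzero classes.

2,3,8,10,11,12,14,15,17,18,19,21,26,27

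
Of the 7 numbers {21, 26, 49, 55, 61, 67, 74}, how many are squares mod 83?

(21/83) = +1 → QR.
(26/83) = +1 → QR.
(49/83) = +1 → QR.
(55/83) = -1 → non-residue.
(61/83) = +1 → QR.
(67/83) = -1 → non-residue.
(74/83) = -1 → non-residue.
Total quadratic residues among the 7: 4.

4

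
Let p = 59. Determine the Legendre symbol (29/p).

Euler's criterion: (29/59) ≡ 29^29 (mod 59).
29^2 ≡ 15 (mod 59)
29^4 ≡ 48 (mod 59)
29^8 ≡ 3 (mod 59)
29^16 ≡ 9 (mod 59)
29^29 = 29^(16+8+4+1) ≡ 1 (mod 59).
Result is 1, so (29/59) = 1.

1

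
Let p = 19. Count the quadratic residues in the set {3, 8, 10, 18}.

(3/19) = -1 → non-residue.
(8/19) = -1 → non-residue.
(10/19) = -1 → non-residue.
(18/19) = -1 → non-residue.
Total quadratic residues among the 4: 0.

0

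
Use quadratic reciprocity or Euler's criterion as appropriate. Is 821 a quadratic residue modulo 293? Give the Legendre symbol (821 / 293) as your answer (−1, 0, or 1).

First reduce: 821 ≡ 235 (mod 293).
Reciprocity: 235 ≡ 3 and 293 ≡ 1 (mod 4), so (235/293) = +(293/235).
Reduce top mod 235: now compute (58/235).
Pull out 2: since 235 ≡ 3 (mod 8), (2/235) = -1.
Reciprocity: 29 ≡ 1 and 235 ≡ 3 (mod 4), so (29/235) = +(235/29).
Reduce top mod 29: now compute (3/29).
Reciprocity: 3 ≡ 3 and 29 ≡ 1 (mod 4), so (3/29) = +(29/3).
Reduce top mod 3: now compute (2/3).
Pull out 2: since 3 ≡ 3 (mod 8), (2/3) = -1.
Reached (1/3) = 1. Collecting the sign flips along the way, the symbol is +1.

1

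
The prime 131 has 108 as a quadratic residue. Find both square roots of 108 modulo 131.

34, 97

Since 131 ≡ 3 (mod 4), a square root of 108 is 108^((131+1)/4) = 108^33 mod 131.
Repeated squaring: 108^2≡5, 108^4≡25, 108^8≡101, 108^16≡114, 108^32≡27 (mod 131).
108^33 = 108^(32+1) ≡ 34 (mod 131).
Check: 34² = 1156 ≡ 108 (mod 131). The two roots are 34 and 97.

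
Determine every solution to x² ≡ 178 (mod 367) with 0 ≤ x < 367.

Since 367 ≡ 3 (mod 4), a square root of 178 is 178^((367+1)/4) = 178^92 mod 367.
Repeated squaring: 178^2≡122, 178^4≡204, 178^8≡145, 178^16≡106, 178^32≡226, 178^64≡63 (mod 367).
178^92 = 178^(64+16+8+4) ≡ 59 (mod 367).
Check: 59² = 3481 ≡ 178 (mod 367). The two roots are 59 and 308.

59, 308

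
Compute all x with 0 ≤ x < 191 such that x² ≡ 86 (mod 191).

75, 116

Since 191 ≡ 3 (mod 4), a square root of 86 is 86^((191+1)/4) = 86^48 mod 191.
Repeated squaring: 86^2≡138, 86^4≡135, 86^8≡80, 86^16≡97, 86^32≡50 (mod 191).
86^48 = 86^(32+16) ≡ 75 (mod 191).
Check: 75² = 5625 ≡ 86 (mod 191). The two roots are 75 and 116.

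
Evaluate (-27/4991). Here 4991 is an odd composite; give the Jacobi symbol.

First reduce: -27 ≡ 4964 (mod 4991).
Pull out 2^2: since 4991 ≡ 7 (mod 8), (2/4991) = +1, so (2/4991)^2 = +1.
Reciprocity: 1241 ≡ 1 and 4991 ≡ 3 (mod 4), so (1241/4991) = +(4991/1241).
Reduce top mod 1241: now compute (27/1241).
Reciprocity: 27 ≡ 3 and 1241 ≡ 1 (mod 4), so (27/1241) = +(1241/27).
Reduce top mod 27: now compute (26/27).
Pull out 2: since 27 ≡ 3 (mod 8), (2/27) = -1.
Reciprocity: 13 ≡ 1 and 27 ≡ 3 (mod 4), so (13/27) = +(27/13).
Reduce top mod 13: now compute (1/13).
Reached (1/13) = 1. Collecting the sign flips along the way, the symbol is -1.

-1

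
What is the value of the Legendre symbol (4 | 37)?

1

Euler's criterion: (4/37) ≡ 4^18 (mod 37).
4^2 ≡ 16 (mod 37)
4^4 ≡ 34 (mod 37)
4^8 ≡ 9 (mod 37)
4^16 ≡ 7 (mod 37)
4^18 = 4^(16+2) ≡ 1 (mod 37).
Result is 1, so (4/37) = 1.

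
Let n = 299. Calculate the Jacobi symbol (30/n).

Pull out 2: since 299 ≡ 3 (mod 8), (2/299) = -1.
Reciprocity: 15 ≡ 3 and 299 ≡ 3 (mod 4), so (15/299) = −(299/15).
Reduce top mod 15: now compute (14/15).
Pull out 2: since 15 ≡ 7 (mod 8), (2/15) = +1.
Reciprocity: 7 ≡ 3 and 15 ≡ 3 (mod 4), so (7/15) = −(15/7).
Reduce top mod 7: now compute (1/7).
Reached (1/7) = 1. Collecting the sign flips along the way, the symbol is -1.

-1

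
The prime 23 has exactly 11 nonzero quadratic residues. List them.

1 2 3 4 6 8 9 12 13 16 18

Square k = 1,…,11 (k and 23−k give the same square):
1²=1, 2²=4, 3²=9, 4²=16, 5²≡2, 6²≡13, 7²≡3, 8²≡18, 9²≡12, 10²≡8, 11²≡6 (mod 23).
So the quadratic residues mod 23 are {1, 2, 3, 4, 6, 8, 9, 12, 13, 16, 18}.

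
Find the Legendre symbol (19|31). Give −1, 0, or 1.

Euler's criterion: (19/31) ≡ 19^15 (mod 31).
19^2 ≡ 20 (mod 31)
19^4 ≡ 28 (mod 31)
19^8 ≡ 9 (mod 31)
19^15 = 19^(8+4+2+1) ≡ 1 (mod 31).
Result is 1, so (19/31) = 1.

1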